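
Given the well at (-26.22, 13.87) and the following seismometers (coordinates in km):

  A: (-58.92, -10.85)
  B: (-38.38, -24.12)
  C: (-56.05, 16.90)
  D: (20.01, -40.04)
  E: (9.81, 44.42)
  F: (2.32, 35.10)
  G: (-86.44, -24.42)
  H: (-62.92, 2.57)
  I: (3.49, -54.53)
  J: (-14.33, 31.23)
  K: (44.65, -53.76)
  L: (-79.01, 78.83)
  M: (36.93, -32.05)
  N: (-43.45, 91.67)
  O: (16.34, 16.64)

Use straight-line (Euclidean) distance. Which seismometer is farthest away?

Distances from (-26.22, 13.87):
A: 40.99 km
B: 39.89 km
C: 29.98 km
D: 71.02 km
E: 47.24 km
F: 35.57 km
G: 71.36 km
H: 38.40 km
I: 74.57 km
J: 21.04 km
K: 97.96 km
L: 83.71 km
M: 78.08 km
N: 79.69 km
O: 42.65 km
Maximum: K at 97.96 km.

K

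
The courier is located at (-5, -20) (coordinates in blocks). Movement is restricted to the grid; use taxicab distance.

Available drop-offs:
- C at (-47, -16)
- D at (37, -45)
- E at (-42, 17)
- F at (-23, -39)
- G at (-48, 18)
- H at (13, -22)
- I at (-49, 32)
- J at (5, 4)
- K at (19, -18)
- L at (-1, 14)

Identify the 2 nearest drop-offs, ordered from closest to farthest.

H, K

Distances from (-5, -20):
C: |-42| + |4| = 42 + 4 = 46 blocks
D: |42| + |-25| = 42 + 25 = 67 blocks
E: |-37| + |37| = 37 + 37 = 74 blocks
F: |-18| + |-19| = 18 + 19 = 37 blocks
G: |-43| + |38| = 43 + 38 = 81 blocks
H: |18| + |-2| = 18 + 2 = 20 blocks
I: |-44| + |52| = 44 + 52 = 96 blocks
J: |10| + |24| = 10 + 24 = 34 blocks
K: |24| + |2| = 24 + 2 = 26 blocks
L: |4| + |34| = 4 + 34 = 38 blocks
Sorted: H (20 blocks) < K (26 blocks) < J (34 blocks) < F (37 blocks) < …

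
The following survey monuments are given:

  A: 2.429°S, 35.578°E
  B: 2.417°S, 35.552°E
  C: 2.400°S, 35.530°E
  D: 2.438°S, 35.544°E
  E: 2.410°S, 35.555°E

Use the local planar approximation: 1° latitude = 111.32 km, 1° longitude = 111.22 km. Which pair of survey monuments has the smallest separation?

Pairwise distances:
A–B: 3.185 km
A–C: 6.239 km
A–D: 3.912 km
A–E: 3.319 km
B–C: 3.093 km
B–D: 2.501 km
B–E: 0.848 km
C–D: 4.508 km
C–E: 2.995 km
D–E: 3.348 km
Closest pair: B–E at 0.848 km.

B and E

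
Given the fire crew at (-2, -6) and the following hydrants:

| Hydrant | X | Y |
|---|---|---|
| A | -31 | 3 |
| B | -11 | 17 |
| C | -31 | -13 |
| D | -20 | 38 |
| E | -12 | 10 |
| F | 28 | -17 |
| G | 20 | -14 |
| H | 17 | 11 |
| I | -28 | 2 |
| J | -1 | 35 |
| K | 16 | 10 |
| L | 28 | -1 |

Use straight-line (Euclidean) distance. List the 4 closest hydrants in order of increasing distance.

Distances from (-2, -6):
A: √((-29)² + (9)²) = √(841.0000 + 81.0000) = 30.36
B: √((-9)² + (23)²) = √(81.0000 + 529.0000) = 24.70
C: √((-29)² + (-7)²) = √(841.0000 + 49.0000) = 29.83
D: √((-18)² + (44)²) = √(324.0000 + 1936.0000) = 47.54
E: √((-10)² + (16)²) = √(100.0000 + 256.0000) = 18.87
F: √((30)² + (-11)²) = √(900.0000 + 121.0000) = 31.95
G: √((22)² + (-8)²) = √(484.0000 + 64.0000) = 23.41
H: √((19)² + (17)²) = √(361.0000 + 289.0000) = 25.50
I: √((-26)² + (8)²) = √(676.0000 + 64.0000) = 27.20
J: √((1)² + (41)²) = √(1.0000 + 1681.0000) = 41.01
K: √((18)² + (16)²) = √(324.0000 + 256.0000) = 24.08
L: √((30)² + (5)²) = √(900.0000 + 25.0000) = 30.41
Sorted: E (18.87) < G (23.41) < K (24.08) < B (24.70) < H (25.50) < I (27.20) < …

E, G, K, B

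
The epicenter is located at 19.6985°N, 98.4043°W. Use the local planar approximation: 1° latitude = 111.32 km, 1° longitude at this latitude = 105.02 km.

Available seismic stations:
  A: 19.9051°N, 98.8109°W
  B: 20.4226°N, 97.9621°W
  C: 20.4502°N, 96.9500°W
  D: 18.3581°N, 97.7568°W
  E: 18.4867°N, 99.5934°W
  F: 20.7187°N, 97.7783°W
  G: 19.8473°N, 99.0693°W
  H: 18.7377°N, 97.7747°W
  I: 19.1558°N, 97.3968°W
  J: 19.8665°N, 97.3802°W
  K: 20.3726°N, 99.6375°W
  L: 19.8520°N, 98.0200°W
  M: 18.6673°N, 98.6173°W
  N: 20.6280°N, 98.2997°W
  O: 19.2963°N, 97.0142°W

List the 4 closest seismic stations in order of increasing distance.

Distances from 19.6985°N, 98.4043°W:
A: √((0.2066·111.32)² + (-0.4066·105.02)²) = √(528.940754 + 1823.386674) = 48.5008 km
B: √((0.7241·111.32)² + (0.4422·105.02)²) = √(6497.458141 + 2156.659111) = 93.0275 km
C: √((0.7517·111.32)² + (1.4543·105.02)²) = √(7002.215876 + 23326.631900) = 174.1518 km
D: √((-1.3404·111.32)² + (0.6475·105.02)²) = √(22264.617253 + 4624.061200) = 163.9777 km
E: √((-1.2118·111.32)² + (-1.1891·105.02)²) = √(18197.356011 + 15594.835073) = 183.8265 km
F: √((1.0202·111.32)² + (0.6260·105.02)²) = √(12897.841443 + 4322.078936) = 131.2247 km
G: √((0.1488·111.32)² + (-0.6650·105.02)²) = √(274.379877 + 4877.388147) = 71.7758 km
H: √((-0.9608·111.32)² + (0.6296·105.02)²) = √(11439.640698 + 4371.932686) = 125.7441 km
I: √((-0.5427·111.32)² + (1.0075·105.02)²) = √(3649.774550 + 11195.258799) = 121.8402 km
J: √((0.1680·111.32)² + (1.0241·105.02)²) = √(349.755827 + 11567.213729) = 109.1649 km
K: √((0.6741·111.32)² + (-1.2332·105.02)²) = √(5631.123466 + 16773.012090) = 149.6801 km
L: √((0.1535·111.32)² + (0.3843·105.02)²) = √(291.986757 + 1628.863895) = 43.8275 km
M: √((-1.0312·111.32)² + (-0.2130·105.02)²) = √(13177.475093 + 500.383793) = 116.9524 km
N: √((0.9295·111.32)² + (0.1046·105.02)²) = √(10706.442367 + 120.672246) = 104.0534 km
O: √((-0.4022·111.32)² + (1.3901·105.02)²) = √(2004.612933 + 21312.584321) = 152.6997 km
Sorted: L (43.8275 km) < A (48.5008 km) < G (71.7758 km) < B (93.0275 km) < N (104.0534 km) < J (109.1649 km) < …

L, A, G, B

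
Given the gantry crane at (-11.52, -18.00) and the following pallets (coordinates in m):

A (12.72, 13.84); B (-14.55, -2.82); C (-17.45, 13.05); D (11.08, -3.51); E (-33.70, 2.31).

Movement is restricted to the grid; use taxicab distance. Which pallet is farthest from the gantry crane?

A

Distances from (-11.52, -18.00):
A: 56.08 m
B: 18.21 m
C: 36.98 m
D: 37.09 m
E: 42.49 m
Maximum: A at 56.08 m.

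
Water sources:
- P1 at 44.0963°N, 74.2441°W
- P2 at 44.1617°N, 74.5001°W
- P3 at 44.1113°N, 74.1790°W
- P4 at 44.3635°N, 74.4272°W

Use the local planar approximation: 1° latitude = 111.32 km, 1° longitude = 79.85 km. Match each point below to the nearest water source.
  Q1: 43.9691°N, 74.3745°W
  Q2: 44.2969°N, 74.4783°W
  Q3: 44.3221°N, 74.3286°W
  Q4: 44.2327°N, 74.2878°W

Q1→P1; Q2→P4; Q3→P4; Q4→P1

Q1 at 43.9691°N, 74.3745°W:
  P1: √((0.1272·111.32)² + (0.1304·79.85)²) = √(200.502881 + 108.418907) = 17.5762 km
  P2: √((0.1926·111.32)² + (-0.1256·79.85)²) = √(459.683548 + 100.584050) = 23.6700 km
  P3: √((0.1422·111.32)² + (0.1955·79.85)²) = √(250.579529 + 243.693174) = 22.2322 km
  P4: √((0.3944·111.32)² + (-0.0527·79.85)²) = √(1927.614604 + 17.708064) = 44.1058 km
  → nearest: P1 (17.5762 km)
Q2 at 44.2969°N, 74.4783°W:
  P1: √((-0.2006·111.32)² + (0.2342·79.85)²) = √(498.664271 + 349.722539) = 29.1271 km
  P2: √((-0.1352·111.32)² + (-0.0218·79.85)²) = √(226.516467 + 3.030141) = 15.1508 km
  P3: √((-0.1856·111.32)² + (0.2993·79.85)²) = √(426.876590 + 571.167220) = 31.5918 km
  P4: √((0.0666·111.32)² + (0.0511·79.85)²) = √(54.966091 + 16.649134) = 8.4626 km
  → nearest: P4 (8.4626 km)
Q3 at 44.3221°N, 74.3286°W:
  P1: √((-0.2258·111.32)² + (0.0845·79.85)²) = √(631.821311 + 45.526395) = 26.0259 km
  P2: √((-0.1604·111.32)² + (-0.1715·79.85)²) = √(318.827022 + 187.533168) = 22.5024 km
  P3: √((-0.2108·111.32)² + (0.1496·79.85)²) = √(550.665171 + 142.696404) = 26.3318 km
  P4: √((0.0414·111.32)² + (-0.0986·79.85)²) = √(21.239636 + 61.987436) = 9.1229 km
  → nearest: P4 (9.1229 km)
Q4 at 44.2327°N, 74.2878°W:
  P1: √((-0.1364·111.32)² + (0.0437·79.85)²) = √(230.555314 + 12.176226) = 15.5798 km
  P2: √((-0.0710·111.32)² + (-0.2123·79.85)²) = √(62.468790 + 287.375559) = 18.7041 km
  P3: √((-0.1214·111.32)² + (0.1088·79.85)²) = √(182.634899 + 75.475784) = 16.0658 km
  P4: √((0.1308·111.32)² + (-0.1394·79.85)²) = √(212.012703 + 123.901165) = 18.3280 km
  → nearest: P1 (15.5798 km)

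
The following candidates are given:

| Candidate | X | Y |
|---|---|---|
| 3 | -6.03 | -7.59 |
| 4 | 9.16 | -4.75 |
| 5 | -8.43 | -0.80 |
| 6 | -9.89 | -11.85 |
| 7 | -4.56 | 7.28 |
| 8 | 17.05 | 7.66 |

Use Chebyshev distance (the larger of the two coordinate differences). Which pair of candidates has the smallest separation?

Pairwise distances:
3–6: 4.26
3–5: 6.79
5–7: 8.08
5–6: 11.05
4–8: 12.41
4–7: 13.72
3–7: 14.87
3–4: 15.19
4–5: 17.59
4–6: 19.05
6–7: 19.13
7–8: 21.61
3–8: 23.08
5–8: 25.48
6–8: 26.94
Closest pair: 3–6 at 4.26.

3 and 6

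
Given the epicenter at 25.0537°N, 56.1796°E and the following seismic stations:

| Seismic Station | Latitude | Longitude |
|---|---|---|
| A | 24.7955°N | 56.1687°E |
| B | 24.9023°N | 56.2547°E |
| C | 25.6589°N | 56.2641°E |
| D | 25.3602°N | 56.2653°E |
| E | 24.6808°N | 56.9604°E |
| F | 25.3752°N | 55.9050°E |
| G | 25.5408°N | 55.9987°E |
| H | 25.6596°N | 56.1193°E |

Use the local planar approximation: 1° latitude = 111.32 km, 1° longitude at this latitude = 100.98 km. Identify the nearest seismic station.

Distances from 25.0537°N, 56.1796°E:
A: 28.7639 km
B: 18.4814 km
C: 67.9091 km
D: 35.2000 km
E: 89.1052 km
F: 45.2745 km
G: 57.2183 km
H: 67.7231 km
Minimum: B at 18.4814 km.

B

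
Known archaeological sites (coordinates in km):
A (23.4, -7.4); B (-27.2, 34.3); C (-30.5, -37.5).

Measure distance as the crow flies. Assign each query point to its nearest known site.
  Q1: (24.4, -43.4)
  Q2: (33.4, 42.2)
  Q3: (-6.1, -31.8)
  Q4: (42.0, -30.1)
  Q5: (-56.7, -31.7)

Q1→A; Q2→A; Q3→C; Q4→A; Q5→C

Q1 at (24.4, -43.4):
  A: 36.0 km
  B: 93.3 km
  C: 55.2 km
  → nearest: A (36.0 km)
Q2 at (33.4, 42.2):
  A: 50.6 km
  B: 61.1 km
  C: 102.2 km
  → nearest: A (50.6 km)
Q3 at (-6.1, -31.8):
  A: 38.3 km
  B: 69.4 km
  C: 25.1 km
  → nearest: C (25.1 km)
Q4 at (42.0, -30.1):
  A: 29.3 km
  B: 94.5 km
  C: 72.9 km
  → nearest: A (29.3 km)
Q5 at (-56.7, -31.7):
  A: 83.7 km
  B: 72.3 km
  C: 26.8 km
  → nearest: C (26.8 km)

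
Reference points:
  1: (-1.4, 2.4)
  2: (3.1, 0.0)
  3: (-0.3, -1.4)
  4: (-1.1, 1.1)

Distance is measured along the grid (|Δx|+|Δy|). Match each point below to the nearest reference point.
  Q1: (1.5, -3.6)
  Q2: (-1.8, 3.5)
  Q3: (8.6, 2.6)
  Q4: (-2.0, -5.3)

Q1→3; Q2→1; Q3→2; Q4→3

Q1 at (1.5, -3.6):
  1: |-2.9| + |6.0| = 2.9 + 6.0 = 8.9000
  2: |1.6| + |3.6| = 1.6 + 3.6 = 5.2000
  3: |-1.8| + |2.2| = 1.8 + 2.2 = 4.0000
  4: |-2.6| + |4.7| = 2.6 + 4.7 = 7.3000
  → nearest: 3 (4.0000)
Q2 at (-1.8, 3.5):
  1: |0.4| + |-1.1| = 0.4 + 1.1 = 1.5000
  2: |4.9| + |-3.5| = 4.9 + 3.5 = 8.4000
  3: |1.5| + |-4.9| = 1.5 + 4.9 = 6.4000
  4: |0.7| + |-2.4| = 0.7 + 2.4 = 3.1000
  → nearest: 1 (1.5000)
Q3 at (8.6, 2.6):
  1: |-10.0| + |-0.2| = 10.0 + 0.2 = 10.2000
  2: |-5.5| + |-2.6| = 5.5 + 2.6 = 8.1000
  3: |-8.9| + |-4.0| = 8.9 + 4.0 = 12.9000
  4: |-9.7| + |-1.5| = 9.7 + 1.5 = 11.2000
  → nearest: 2 (8.1000)
Q4 at (-2.0, -5.3):
  1: |0.6| + |7.7| = 0.6 + 7.7 = 8.3000
  2: |5.1| + |5.3| = 5.1 + 5.3 = 10.4000
  3: |1.7| + |3.9| = 1.7 + 3.9 = 5.6000
  4: |0.9| + |6.4| = 0.9 + 6.4 = 7.3000
  → nearest: 3 (5.6000)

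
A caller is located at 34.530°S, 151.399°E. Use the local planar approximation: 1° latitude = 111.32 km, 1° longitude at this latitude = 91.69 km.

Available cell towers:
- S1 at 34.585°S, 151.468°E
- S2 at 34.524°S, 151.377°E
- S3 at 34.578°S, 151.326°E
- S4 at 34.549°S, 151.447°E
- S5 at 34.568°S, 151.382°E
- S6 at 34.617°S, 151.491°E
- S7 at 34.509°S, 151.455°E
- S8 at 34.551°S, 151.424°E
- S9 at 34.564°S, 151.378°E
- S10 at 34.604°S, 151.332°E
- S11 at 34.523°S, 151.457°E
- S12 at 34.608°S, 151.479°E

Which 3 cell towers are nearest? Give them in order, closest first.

S2, S8, S9

Distances from 34.530°S, 151.399°E:
S1: 8.804 km
S2: 2.125 km
S3: 8.565 km
S4: 4.883 km
S5: 4.508 km
S6: 12.843 km
S7: 5.642 km
S8: 3.274 km
S9: 4.247 km
S10: 10.276 km
S11: 5.375 km
S12: 11.367 km
Sorted: S2 (2.125 km) < S8 (3.274 km) < S9 (4.247 km) < S5 (4.508 km) < S4 (4.883 km) < …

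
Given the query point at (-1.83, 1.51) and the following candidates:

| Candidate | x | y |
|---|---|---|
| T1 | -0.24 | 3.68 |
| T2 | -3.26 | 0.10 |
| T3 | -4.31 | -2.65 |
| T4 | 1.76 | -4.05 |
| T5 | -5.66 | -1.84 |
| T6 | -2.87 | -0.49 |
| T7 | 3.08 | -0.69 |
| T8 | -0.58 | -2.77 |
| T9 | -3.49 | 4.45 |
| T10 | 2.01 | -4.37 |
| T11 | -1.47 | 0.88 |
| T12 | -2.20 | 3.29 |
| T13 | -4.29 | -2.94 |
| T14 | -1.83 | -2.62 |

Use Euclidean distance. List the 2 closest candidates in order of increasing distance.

T11, T12

Distances from (-1.83, 1.51):
T1: √((1.59)² + (2.17)²) = √(2.5281 + 4.7089) = 2.69
T2: √((-1.43)² + (-1.41)²) = √(2.0449 + 1.9881) = 2.01
T3: √((-2.48)² + (-4.16)²) = √(6.1504 + 17.3056) = 4.84
T4: √((3.59)² + (-5.56)²) = √(12.8881 + 30.9136) = 6.62
T5: √((-3.83)² + (-3.35)²) = √(14.6689 + 11.2225) = 5.09
T6: √((-1.04)² + (-2.00)²) = √(1.0816 + 4.0000) = 2.25
T7: √((4.91)² + (-2.20)²) = √(24.1081 + 4.8400) = 5.38
T8: √((1.25)² + (-4.28)²) = √(1.5625 + 18.3184) = 4.46
T9: √((-1.66)² + (2.94)²) = √(2.7556 + 8.6436) = 3.38
T10: √((3.84)² + (-5.88)²) = √(14.7456 + 34.5744) = 7.02
T11: √((0.36)² + (-0.63)²) = √(0.1296 + 0.3969) = 0.73
T12: √((-0.37)² + (1.78)²) = √(0.1369 + 3.1684) = 1.82
T13: √((-2.46)² + (-4.45)²) = √(6.0516 + 19.8025) = 5.08
T14: √((0.00)² + (-4.13)²) = √(0.0000 + 17.0569) = 4.13
Sorted: T11 (0.73) < T12 (1.82) < T2 (2.01) < T6 (2.25) < …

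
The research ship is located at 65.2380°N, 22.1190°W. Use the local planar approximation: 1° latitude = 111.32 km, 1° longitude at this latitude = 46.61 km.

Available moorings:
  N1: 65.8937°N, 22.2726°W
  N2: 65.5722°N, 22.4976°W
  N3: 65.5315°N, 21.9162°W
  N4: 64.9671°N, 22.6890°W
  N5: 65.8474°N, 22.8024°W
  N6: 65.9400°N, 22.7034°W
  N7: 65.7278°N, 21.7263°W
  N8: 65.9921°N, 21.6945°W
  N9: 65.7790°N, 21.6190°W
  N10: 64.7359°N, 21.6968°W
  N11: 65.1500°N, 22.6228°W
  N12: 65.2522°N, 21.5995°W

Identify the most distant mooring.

N8

Distances from 65.2380°N, 22.1190°W:
N1: √((0.6557·111.32)² + (-0.1536·46.61)²) = √(5327.908560 + 51.255519) = 73.3428 km
N2: √((0.3342·111.32)² + (-0.3786·46.61)²) = √(1384.073923 + 311.400586) = 41.1761 km
N3: √((0.2935·111.32)² + (0.2028·46.61)²) = √(1067.487029 + 89.349907) = 34.0123 km
N4: √((-0.2709·111.32)² + (-0.5700·46.61)²) = √(909.419800 + 705.842683) = 40.1903 km
N5: √((0.6094·111.32)² + (-0.6834·46.61)²) = √(4602.049600 + 1014.631065) = 74.9445 km
N6: √((0.7020·111.32)² + (-0.5844·46.61)²) = √(6106.897343 + 741.956802) = 82.7578 km
N7: √((0.4898·111.32)² + (0.3927·46.61)²) = √(2972.925026 + 335.027154) = 57.5148 km
N8: √((0.7541·111.32)² + (0.4245·46.61)²) = √(7047.000088 + 391.483620) = 86.2466 km
N9: √((0.5410·111.32)² + (0.5000·46.61)²) = √(3626.944630 + 543.123025) = 64.5761 km
N10: √((-0.5021·111.32)² + (0.4222·46.61)²) = √(3124.113748 + 387.252887) = 59.2568 km
N11: √((-0.0880·111.32)² + (-0.5038·46.61)²) = √(95.964751 + 551.409866) = 25.4436 km
N12: √((0.0142·111.32)² + (0.5195·46.61)²) = √(2.498752 + 586.312711) = 24.2654 km
Maximum: N8 at 86.2466 km.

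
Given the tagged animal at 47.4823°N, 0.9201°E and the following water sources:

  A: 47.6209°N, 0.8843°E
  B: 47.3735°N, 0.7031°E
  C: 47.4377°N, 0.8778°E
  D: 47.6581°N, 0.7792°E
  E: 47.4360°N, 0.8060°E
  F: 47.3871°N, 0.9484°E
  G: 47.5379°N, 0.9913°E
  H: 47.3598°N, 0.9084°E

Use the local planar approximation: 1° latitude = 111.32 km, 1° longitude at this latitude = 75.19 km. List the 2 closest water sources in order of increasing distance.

C, G

Distances from 47.4823°N, 0.9201°E:
A: √((0.1386·111.32)² + (-0.0358·75.19)²) = √(238.052560 + 7.245798) = 15.6620 km
B: √((-0.1088·111.32)² + (-0.2170·75.19)²) = √(146.691242 + 266.219361) = 20.3202 km
C: √((-0.0446·111.32)² + (-0.0423·75.19)²) = √(24.649954 + 10.115816) = 5.8963 km
D: √((0.1758·111.32)² + (-0.1409·75.19)²) = √(382.987092 + 112.238578) = 22.2537 km
E: √((-0.0463·111.32)² + (-0.1141·75.19)²) = √(26.564912 + 73.602312) = 10.0084 km
F: √((-0.0952·111.32)² + (0.0283·75.19)²) = √(112.310482 + 4.527861) = 10.8092 km
G: √((0.0556·111.32)² + (0.0712·75.19)²) = √(38.308573 + 28.660262) = 8.1834 km
H: √((-0.1225·111.32)² + (-0.0117·75.19)²) = √(185.959587 + 0.773913) = 13.6650 km
Sorted: C (5.8963 km) < G (8.1834 km) < E (10.0084 km) < F (10.8092 km) < …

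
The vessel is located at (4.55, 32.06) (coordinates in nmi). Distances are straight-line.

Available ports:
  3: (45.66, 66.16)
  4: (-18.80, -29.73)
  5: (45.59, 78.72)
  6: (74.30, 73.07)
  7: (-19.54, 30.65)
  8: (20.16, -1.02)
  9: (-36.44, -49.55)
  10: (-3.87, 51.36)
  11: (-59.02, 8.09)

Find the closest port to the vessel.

Distances from (4.55, 32.06):
3: 53.41 nmi
4: 66.05 nmi
5: 62.14 nmi
6: 80.91 nmi
7: 24.13 nmi
8: 36.58 nmi
9: 91.33 nmi
10: 21.06 nmi
11: 67.94 nmi
Minimum: 10 at 21.06 nmi.

10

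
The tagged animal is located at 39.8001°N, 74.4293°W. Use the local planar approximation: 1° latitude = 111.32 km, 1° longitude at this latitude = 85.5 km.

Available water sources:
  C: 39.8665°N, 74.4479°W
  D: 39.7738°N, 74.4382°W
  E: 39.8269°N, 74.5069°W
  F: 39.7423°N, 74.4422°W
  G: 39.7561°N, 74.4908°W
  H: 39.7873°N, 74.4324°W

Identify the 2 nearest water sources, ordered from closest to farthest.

Distances from 39.8001°N, 74.4293°W:
C: √((0.0664·111.32)² + (-0.0186·85.5)²) = √(54.636460 + 2.529054) = 7.5608 km
D: √((-0.0263·111.32)² + (-0.0089·85.5)²) = √(8.571521 + 0.579045) = 3.0250 km
E: √((0.0268·111.32)² + (-0.0776·85.5)²) = √(8.900532 + 44.020571) = 7.2747 km
F: √((-0.0578·111.32)² + (-0.0129·85.5)²) = √(41.400165 + 1.216499) = 6.5281 km
G: √((-0.0440·111.32)² + (-0.0615·85.5)²) = √(23.991188 + 27.649193) = 7.1861 km
H: √((-0.0128·111.32)² + (-0.0031·85.5)²) = √(2.030329 + 0.070252) = 1.4493 km
Sorted: H (1.4493 km) < D (3.0250 km) < F (6.5281 km) < G (7.1861 km) < …

H, D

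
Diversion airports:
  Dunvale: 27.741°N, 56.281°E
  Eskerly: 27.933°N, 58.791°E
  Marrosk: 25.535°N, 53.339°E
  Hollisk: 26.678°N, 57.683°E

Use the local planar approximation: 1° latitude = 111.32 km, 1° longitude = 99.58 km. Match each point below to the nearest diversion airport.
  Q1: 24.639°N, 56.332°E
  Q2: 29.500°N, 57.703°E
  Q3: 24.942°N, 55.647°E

Q1 at 24.639°N, 56.332°E:
  Dunvale: √((3.102·111.32)² + (-0.051·99.58)²) = √(119242.20060 + 25.79197) = 345.352 km
  Eskerly: √((3.294·111.32)² + (2.459·99.58)²) = √(134460.14801 + 59959.95543) = 440.931 km
  Marrosk: √((0.896·111.32)² + (-2.993·99.58)²) = √(9948.61019 + 88829.59408) = 314.290 km
  Hollisk: √((2.039·111.32)² + (1.351·99.58)²) = √(51520.59226 + 18099.01508) = 263.855 km
  → nearest: Hollisk (263.855 km)
Q2 at 29.500°N, 57.703°E:
  Dunvale: √((-1.759·111.32)² + (-1.422·99.58)²) = √(38342.29235 + 20051.34164) = 241.648 km
  Eskerly: √((-1.567·111.32)² + (1.088·99.58)²) = √(30428.76935 + 11738.21432) = 205.346 km
  Marrosk: √((-3.965·111.32)² + (-4.364·99.58)²) = √(194819.65890 + 188848.58179) = 619.410 km
  Hollisk: √((-2.822·111.32)² + (-0.020·99.58)²) = √(98687.10616 + 3.96647) = 314.151 km
  → nearest: Eskerly (205.346 km)
Q3 at 24.942°N, 55.647°E:
  Dunvale: √((2.799·111.32)² + (0.634·99.58)²) = √(97085.01281 + 3985.86660) = 317.916 km
  Eskerly: √((2.991·111.32)² + (3.144·99.58)²) = √(110861.10967 + 98018.78584) = 457.034 km
  Marrosk: √((0.593·111.32)² + (-2.308·99.58)²) = √(4357.68448 + 52822.12308) = 239.123 km
  Hollisk: √((1.736·111.32)² + (2.036·99.58)²) = √(37346.14998 + 41105.48637) = 280.092 km
  → nearest: Marrosk (239.123 km)

Q1→Hollisk; Q2→Eskerly; Q3→Marrosk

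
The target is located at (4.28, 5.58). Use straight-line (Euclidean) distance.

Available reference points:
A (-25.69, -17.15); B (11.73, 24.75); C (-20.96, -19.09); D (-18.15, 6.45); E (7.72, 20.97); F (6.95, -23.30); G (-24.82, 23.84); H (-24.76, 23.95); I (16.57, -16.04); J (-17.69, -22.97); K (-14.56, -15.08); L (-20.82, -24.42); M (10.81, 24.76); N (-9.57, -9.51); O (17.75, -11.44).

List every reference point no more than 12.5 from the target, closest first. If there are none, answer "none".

Distances from (4.28, 5.58):
A: √((-29.97)² + (-22.73)²) = √(898.2009 + 516.6529) = 37.61
B: √((7.45)² + (19.17)²) = √(55.5025 + 367.4889) = 20.57
C: √((-25.24)² + (-24.67)²) = √(637.0576 + 608.6089) = 35.29
D: √((-22.43)² + (0.87)²) = √(503.1049 + 0.7569) = 22.45
E: √((3.44)² + (15.39)²) = √(11.8336 + 236.8521) = 15.77
F: √((2.67)² + (-28.88)²) = √(7.1289 + 834.0544) = 29.00
G: √((-29.10)² + (18.26)²) = √(846.8100 + 333.4276) = 34.35
H: √((-29.04)² + (18.37)²) = √(843.3216 + 337.4569) = 34.36
I: √((12.29)² + (-21.62)²) = √(151.0441 + 467.4244) = 24.87
J: √((-21.97)² + (-28.55)²) = √(482.6809 + 815.1025) = 36.02
K: √((-18.84)² + (-20.66)²) = √(354.9456 + 426.8356) = 27.96
L: √((-25.10)² + (-30.00)²) = √(630.0100 + 900.0000) = 39.12
M: √((6.53)² + (19.18)²) = √(42.6409 + 367.8724) = 20.26
N: √((-13.85)² + (-15.09)²) = √(191.8225 + 227.7081) = 20.48
O: √((13.47)² + (-17.02)²) = √(181.4409 + 289.6804) = 21.71
Threshold 12.5: none within range.

none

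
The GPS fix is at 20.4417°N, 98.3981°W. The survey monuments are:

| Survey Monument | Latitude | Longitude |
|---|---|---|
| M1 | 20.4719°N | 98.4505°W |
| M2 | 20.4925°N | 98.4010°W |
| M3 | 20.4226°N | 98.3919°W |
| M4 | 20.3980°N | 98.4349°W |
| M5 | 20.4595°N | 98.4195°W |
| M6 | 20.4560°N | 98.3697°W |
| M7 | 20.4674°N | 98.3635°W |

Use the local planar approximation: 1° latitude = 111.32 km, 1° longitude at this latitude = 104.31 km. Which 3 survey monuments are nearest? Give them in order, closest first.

M3, M5, M6

Distances from 20.4417°N, 98.3981°W:
M1: √((0.0302·111.32)² + (-0.0524·104.31)²) = √(11.302130 + 29.875451) = 6.4170 km
M2: √((0.0508·111.32)² + (-0.0029·104.31)²) = √(31.979658 + 0.091506) = 5.6631 km
M3: √((-0.0191·111.32)² + (0.0062·104.31)²) = √(4.520777 + 0.418249) = 2.2224 km
M4: √((-0.0437·111.32)² + (-0.0368·104.31)²) = √(23.665150 + 14.734911) = 6.1968 km
M5: √((0.0178·111.32)² + (-0.0214·104.31)²) = √(3.926326 + 4.982869) = 2.9848 km
M6: √((0.0143·111.32)² + (0.0284·104.31)²) = √(2.534069 + 8.775837) = 3.3630 km
M7: √((0.0257·111.32)² + (0.0346·104.31)²) = √(8.184886 + 13.025790) = 4.6055 km
Sorted: M3 (2.2224 km) < M5 (2.9848 km) < M6 (3.3630 km) < M7 (4.6055 km) < M2 (5.6631 km) < …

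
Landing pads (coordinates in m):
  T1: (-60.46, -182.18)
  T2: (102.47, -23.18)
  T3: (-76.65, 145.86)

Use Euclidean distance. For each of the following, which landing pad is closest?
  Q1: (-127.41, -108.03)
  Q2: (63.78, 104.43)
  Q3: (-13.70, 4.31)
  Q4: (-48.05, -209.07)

Q1 at (-127.41, -108.03):
  T1: 99.90 m
  T2: 245.04 m
  T3: 258.91 m
  → nearest: T1 (99.90 m)
Q2 at (63.78, 104.43):
  T1: 312.38 m
  T2: 133.35 m
  T3: 146.41 m
  → nearest: T2 (133.35 m)
Q3 at (-13.70, 4.31):
  T1: 192.26 m
  T2: 119.38 m
  T3: 154.92 m
  → nearest: T2 (119.38 m)
Q4 at (-48.05, -209.07):
  T1: 29.62 m
  T2: 239.19 m
  T3: 356.08 m
  → nearest: T1 (29.62 m)

Q1→T1; Q2→T2; Q3→T2; Q4→T1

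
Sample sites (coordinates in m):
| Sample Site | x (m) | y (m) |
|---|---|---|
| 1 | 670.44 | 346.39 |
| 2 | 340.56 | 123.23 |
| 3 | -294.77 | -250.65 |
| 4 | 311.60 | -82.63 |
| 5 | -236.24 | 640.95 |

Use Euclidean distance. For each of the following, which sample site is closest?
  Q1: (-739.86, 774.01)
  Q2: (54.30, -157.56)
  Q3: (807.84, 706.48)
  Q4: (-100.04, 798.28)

Q1 at (-739.86, 774.01):
  1: √((1410.30)² + (-427.62)²) = √(1988946.0900 + 182858.8644) = 1473.70 m
  2: √((1080.42)² + (-650.78)²) = √(1167307.3764 + 423514.6084) = 1261.28 m
  3: √((445.09)² + (-1024.66)²) = √(198105.1081 + 1049928.1156) = 1117.15 m
  4: √((1051.46)² + (-856.64)²) = √(1105568.1316 + 733832.0896) = 1356.24 m
  5: √((503.62)² + (-133.06)²) = √(253633.1044 + 17704.9636) = 520.90 m
  → nearest: 5 (520.90 m)
Q2 at (54.30, -157.56):
  1: √((616.14)² + (503.95)²) = √(379628.4996 + 253965.6025) = 795.99 m
  2: √((286.26)² + (280.79)²) = √(81944.7876 + 78843.0241) = 400.98 m
  3: √((-349.07)² + (-93.09)²) = √(121849.8649 + 8665.7481) = 361.27 m
  4: √((257.30)² + (74.93)²) = √(66203.2900 + 5614.5049) = 267.99 m
  5: √((-290.54)² + (798.51)²) = √(84413.4916 + 637618.2201) = 849.72 m
  → nearest: 4 (267.99 m)
Q3 at (807.84, 706.48):
  1: √((-137.40)² + (-360.09)²) = √(18878.7600 + 129664.8081) = 385.41 m
  2: √((-467.28)² + (-583.25)²) = √(218350.5984 + 340180.5625) = 747.35 m
  3: √((-1102.61)² + (-957.13)²) = √(1215748.8121 + 916097.8369) = 1460.08 m
  4: √((-496.24)² + (-789.11)²) = √(246254.1376 + 622694.5921) = 932.17 m
  5: √((-1044.08)² + (-65.53)²) = √(1090103.0464 + 4294.1809) = 1046.13 m
  → nearest: 1 (385.41 m)
Q4 at (-100.04, 798.28):
  1: √((770.48)² + (-451.89)²) = √(593639.4304 + 204204.5721) = 893.22 m
  2: √((440.60)² + (-675.05)²) = √(194128.3600 + 455692.5025) = 806.11 m
  3: √((-194.73)² + (-1048.93)²) = √(37919.7729 + 1100254.1449) = 1066.85 m
  4: √((411.64)² + (-880.91)²) = √(169447.4896 + 776002.4281) = 972.34 m
  5: √((-136.20)² + (-157.33)²) = √(18550.4400 + 24752.7289) = 208.09 m
  → nearest: 5 (208.09 m)

Q1→5; Q2→4; Q3→1; Q4→5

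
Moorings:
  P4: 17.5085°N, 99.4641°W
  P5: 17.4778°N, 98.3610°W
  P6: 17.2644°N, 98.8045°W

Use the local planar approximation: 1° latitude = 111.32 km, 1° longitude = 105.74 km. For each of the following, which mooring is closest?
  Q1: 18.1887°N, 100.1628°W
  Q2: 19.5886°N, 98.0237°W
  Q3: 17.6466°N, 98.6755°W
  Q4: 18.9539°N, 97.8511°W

Q1→P4; Q2→P5; Q3→P5; Q4→P5

Q1 at 18.1887°N, 100.1628°W:
  P4: 105.7915 km
  P5: 206.3044 km
  P6: 176.6794 km
  → nearest: P4 (105.7915 km)
Q2 at 19.5886°N, 98.0237°W:
  P4: 277.1574 km
  P5: 237.6657 km
  P6: 271.5836 km
  → nearest: P5 (237.6657 km)
Q3 at 17.6466°N, 98.6755°W:
  P4: 84.7918 km
  P5: 38.1969 km
  P6: 44.6796 km
  → nearest: P5 (38.1969 km)
Q4 at 18.9539°N, 97.8511°W:
  P4: 234.4774 km
  P5: 172.9390 km
  P6: 213.3903 km
  → nearest: P5 (172.9390 km)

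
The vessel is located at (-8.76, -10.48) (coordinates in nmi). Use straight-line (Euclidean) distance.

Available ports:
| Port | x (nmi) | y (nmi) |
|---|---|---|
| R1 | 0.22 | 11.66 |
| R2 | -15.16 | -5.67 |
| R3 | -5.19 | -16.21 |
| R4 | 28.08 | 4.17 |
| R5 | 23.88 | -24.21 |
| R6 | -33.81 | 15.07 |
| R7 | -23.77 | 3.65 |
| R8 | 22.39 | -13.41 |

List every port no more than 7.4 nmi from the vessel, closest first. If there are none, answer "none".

R3

Distances from (-8.76, -10.48):
R1: 23.89 nmi
R2: 8.01 nmi
R3: 6.75 nmi
R4: 39.65 nmi
R5: 35.41 nmi
R6: 35.78 nmi
R7: 20.61 nmi
R8: 31.29 nmi
Threshold 7.4 nmi: R3 (6.75 nmi) is within range.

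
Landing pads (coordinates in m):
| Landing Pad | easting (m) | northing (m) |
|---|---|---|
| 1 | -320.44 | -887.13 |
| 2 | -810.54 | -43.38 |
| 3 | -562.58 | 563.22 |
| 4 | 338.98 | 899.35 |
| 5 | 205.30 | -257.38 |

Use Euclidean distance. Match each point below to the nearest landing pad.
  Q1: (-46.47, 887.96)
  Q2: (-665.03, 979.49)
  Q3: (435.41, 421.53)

Q1 at (-46.47, 887.96):
  1: √((-273.97)² + (-1775.09)²) = √(75059.5609 + 3150944.5081) = 1796.11 m
  2: √((-764.07)² + (-931.34)²) = √(583802.9649 + 867394.1956) = 1204.66 m
  3: √((-516.11)² + (-324.74)²) = √(266369.5321 + 105456.0676) = 609.78 m
  4: √((385.45)² + (11.39)²) = √(148571.7025 + 129.7321) = 385.62 m
  5: √((251.77)² + (-1145.34)²) = √(63388.1329 + 1311803.7156) = 1172.69 m
  → nearest: 4 (385.62 m)
Q2 at (-665.03, 979.49):
  1: √((344.59)² + (-1866.62)²) = √(118742.2681 + 3484270.2244) = 1898.16 m
  2: √((-145.51)² + (-1022.87)²) = √(21173.1601 + 1046263.0369) = 1033.17 m
  3: √((102.45)² + (-416.27)²) = √(10496.0025 + 173280.7129) = 428.69 m
  4: √((1004.01)² + (-80.14)²) = √(1008036.0801 + 6422.4196) = 1007.20 m
  5: √((870.33)² + (-1236.87)²) = √(757474.3089 + 1529847.3969) = 1512.39 m
  → nearest: 3 (428.69 m)
Q3 at (435.41, 421.53):
  1: √((-755.85)² + (-1308.66)²) = √(571309.2225 + 1712590.9956) = 1511.26 m
  2: √((-1245.95)² + (-464.91)²) = √(1552391.4025 + 216141.3081) = 1329.86 m
  3: √((-997.99)² + (141.69)²) = √(995984.0401 + 20076.0561) = 1008.00 m
  4: √((-96.43)² + (477.82)²) = √(9298.7449 + 228311.9524) = 487.45 m
  5: √((-230.11)² + (-678.91)²) = √(52950.6121 + 460918.7881) = 716.85 m
  → nearest: 4 (487.45 m)

Q1→4; Q2→3; Q3→4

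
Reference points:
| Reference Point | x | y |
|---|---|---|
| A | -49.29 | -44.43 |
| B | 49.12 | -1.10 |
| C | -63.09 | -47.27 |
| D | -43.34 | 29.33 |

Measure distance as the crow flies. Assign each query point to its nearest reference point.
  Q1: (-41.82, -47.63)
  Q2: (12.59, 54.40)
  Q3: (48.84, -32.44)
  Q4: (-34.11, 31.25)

Q1→A; Q2→D; Q3→B; Q4→D

Q1 at (-41.82, -47.63):
  A: 8.13
  B: 102.15
  C: 21.27
  D: 76.98
  → nearest: A (8.13)
Q2 at (12.59, 54.40):
  A: 116.60
  B: 66.44
  C: 126.74
  D: 61.29
  → nearest: D (61.29)
Q3 at (48.84, -32.44):
  A: 98.86
  B: 31.34
  C: 112.91
  D: 110.96
  → nearest: B (31.34)
Q4 at (-34.11, 31.25):
  A: 77.19
  B: 89.30
  C: 83.70
  D: 9.43
  → nearest: D (9.43)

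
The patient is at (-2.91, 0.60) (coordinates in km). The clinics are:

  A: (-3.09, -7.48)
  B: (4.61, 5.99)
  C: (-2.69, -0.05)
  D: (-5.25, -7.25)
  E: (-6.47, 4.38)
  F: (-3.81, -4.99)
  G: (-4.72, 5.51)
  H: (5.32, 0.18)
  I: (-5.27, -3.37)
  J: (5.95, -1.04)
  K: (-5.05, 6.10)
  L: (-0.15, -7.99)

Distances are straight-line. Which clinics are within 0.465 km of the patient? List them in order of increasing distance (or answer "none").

none

Distances from (-2.91, 0.60):
A: √((-0.18)² + (-8.08)²) = √(0.0324 + 65.2864) = 8.08 km
B: √((7.52)² + (5.39)²) = √(56.5504 + 29.0521) = 9.25 km
C: √((0.22)² + (-0.65)²) = √(0.0484 + 0.4225) = 0.69 km
D: √((-2.34)² + (-7.85)²) = √(5.4756 + 61.6225) = 8.19 km
E: √((-3.56)² + (3.78)²) = √(12.6736 + 14.2884) = 5.19 km
F: √((-0.90)² + (-5.59)²) = √(0.8100 + 31.2481) = 5.66 km
G: √((-1.81)² + (4.91)²) = √(3.2761 + 24.1081) = 5.23 km
H: √((8.23)² + (-0.42)²) = √(67.7329 + 0.1764) = 8.24 km
I: √((-2.36)² + (-3.97)²) = √(5.5696 + 15.7609) = 4.62 km
J: √((8.86)² + (-1.64)²) = √(78.4996 + 2.6896) = 9.01 km
K: √((-2.14)² + (5.50)²) = √(4.5796 + 30.2500) = 5.90 km
L: √((2.76)² + (-8.59)²) = √(7.6176 + 73.7881) = 9.02 km
Threshold 0.465 km: none within range.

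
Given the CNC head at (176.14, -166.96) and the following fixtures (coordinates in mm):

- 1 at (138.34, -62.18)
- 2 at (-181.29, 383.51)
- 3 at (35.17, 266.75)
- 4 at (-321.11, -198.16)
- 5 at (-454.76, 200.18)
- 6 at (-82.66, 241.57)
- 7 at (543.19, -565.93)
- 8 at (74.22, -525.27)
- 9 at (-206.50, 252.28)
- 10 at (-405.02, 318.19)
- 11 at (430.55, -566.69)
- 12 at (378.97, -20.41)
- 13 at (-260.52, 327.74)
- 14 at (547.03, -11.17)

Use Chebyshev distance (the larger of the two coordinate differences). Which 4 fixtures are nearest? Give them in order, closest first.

Distances from (176.14, -166.96):
1: 104.78 mm
2: 550.47 mm
3: 433.71 mm
4: 497.25 mm
5: 630.90 mm
6: 408.53 mm
7: 398.97 mm
8: 358.31 mm
9: 419.24 mm
10: 581.16 mm
11: 399.73 mm
12: 202.83 mm
13: 494.70 mm
14: 370.89 mm
Sorted: 1 (104.78 mm) < 12 (202.83 mm) < 8 (358.31 mm) < 14 (370.89 mm) < 7 (398.97 mm) < 11 (399.73 mm) < …

1, 12, 8, 14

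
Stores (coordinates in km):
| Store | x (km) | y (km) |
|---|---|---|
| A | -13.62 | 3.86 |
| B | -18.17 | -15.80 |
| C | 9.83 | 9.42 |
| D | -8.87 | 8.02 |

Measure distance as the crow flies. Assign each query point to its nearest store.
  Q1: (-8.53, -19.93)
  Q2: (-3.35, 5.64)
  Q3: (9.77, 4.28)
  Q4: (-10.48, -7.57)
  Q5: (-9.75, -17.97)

Q1 at (-8.53, -19.93):
  A: √((-5.09)² + (23.79)²) = √(25.9081 + 565.9641) = 24.33 km
  B: √((-9.64)² + (4.13)²) = √(92.9296 + 17.0569) = 10.49 km
  C: √((18.36)² + (29.35)²) = √(337.0896 + 861.4225) = 34.62 km
  D: √((-0.34)² + (27.95)²) = √(0.1156 + 781.2025) = 27.95 km
  → nearest: B (10.49 km)
Q2 at (-3.35, 5.64):
  A: √((-10.27)² + (-1.78)²) = √(105.4729 + 3.1684) = 10.42 km
  B: √((-14.82)² + (-21.44)²) = √(219.6324 + 459.6736) = 26.06 km
  C: √((13.18)² + (3.78)²) = √(173.7124 + 14.2884) = 13.71 km
  D: √((-5.52)² + (2.38)²) = √(30.4704 + 5.6644) = 6.01 km
  → nearest: D (6.01 km)
Q3 at (9.77, 4.28):
  A: √((-23.39)² + (-0.42)²) = √(547.0921 + 0.1764) = 23.39 km
  B: √((-27.94)² + (-20.08)²) = √(780.6436 + 403.2064) = 34.41 km
  C: √((0.06)² + (5.14)²) = √(0.0036 + 26.4196) = 5.14 km
  D: √((-18.64)² + (3.74)²) = √(347.4496 + 13.9876) = 19.01 km
  → nearest: C (5.14 km)
Q4 at (-10.48, -7.57):
  A: √((-3.14)² + (11.43)²) = √(9.8596 + 130.6449) = 11.85 km
  B: √((-7.69)² + (-8.23)²) = √(59.1361 + 67.7329) = 11.26 km
  C: √((20.31)² + (16.99)²) = √(412.4961 + 288.6601) = 26.48 km
  D: √((1.61)² + (15.59)²) = √(2.5921 + 243.0481) = 15.67 km
  → nearest: B (11.26 km)
Q5 at (-9.75, -17.97):
  A: √((-3.87)² + (21.83)²) = √(14.9769 + 476.5489) = 22.17 km
  B: √((-8.42)² + (2.17)²) = √(70.8964 + 4.7089) = 8.70 km
  C: √((19.58)² + (27.39)²) = √(383.3764 + 750.2121) = 33.67 km
  D: √((0.88)² + (25.99)²) = √(0.7744 + 675.4801) = 26.00 km
  → nearest: B (8.70 km)

Q1→B; Q2→D; Q3→C; Q4→B; Q5→B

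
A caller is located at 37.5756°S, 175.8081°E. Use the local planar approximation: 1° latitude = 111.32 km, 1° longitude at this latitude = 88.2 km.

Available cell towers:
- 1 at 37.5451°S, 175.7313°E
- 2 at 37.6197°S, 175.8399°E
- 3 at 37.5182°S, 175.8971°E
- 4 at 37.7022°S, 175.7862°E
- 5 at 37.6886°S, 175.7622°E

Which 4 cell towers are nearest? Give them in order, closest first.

Distances from 37.5756°S, 175.8081°E:
1: √((0.0305·111.32)² + (-0.0768·88.2)²) = √(11.527790 + 45.883825) = 7.5770 km
2: √((-0.0441·111.32)² + (0.0318·88.2)²) = √(24.100362 + 7.866679) = 5.6539 km
3: √((0.0574·111.32)² + (0.0890·88.2)²) = √(40.829135 + 61.619360) = 10.1217 km
4: √((-0.1266·111.32)² + (-0.0219·88.2)²) = √(198.615806 + 3.731001) = 14.2249 km
5: √((-0.1130·111.32)² + (-0.0459·88.2)²) = √(158.235266 + 16.389381) = 13.2146 km
Sorted: 2 (5.6539 km) < 1 (7.5770 km) < 3 (10.1217 km) < 5 (13.2146 km) < 4 (14.2249 km)

2, 1, 3, 5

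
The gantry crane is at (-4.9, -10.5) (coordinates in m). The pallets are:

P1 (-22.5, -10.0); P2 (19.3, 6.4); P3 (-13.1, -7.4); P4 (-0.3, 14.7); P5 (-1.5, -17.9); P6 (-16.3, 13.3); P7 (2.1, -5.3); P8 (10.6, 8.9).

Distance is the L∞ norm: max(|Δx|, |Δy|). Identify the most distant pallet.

P4

Distances from (-4.9, -10.5):
P1: max(|-17.6|, |0.5|) = 17.6 m
P2: max(|24.2|, |16.9|) = 24.2 m
P3: max(|-8.2|, |3.1|) = 8.2 m
P4: max(|4.6|, |25.2|) = 25.2 m
P5: max(|3.4|, |-7.4|) = 7.4 m
P6: max(|-11.4|, |23.8|) = 23.8 m
P7: max(|7.0|, |5.2|) = 7.0 m
P8: max(|15.5|, |19.4|) = 19.4 m
Maximum: P4 at 25.2 m.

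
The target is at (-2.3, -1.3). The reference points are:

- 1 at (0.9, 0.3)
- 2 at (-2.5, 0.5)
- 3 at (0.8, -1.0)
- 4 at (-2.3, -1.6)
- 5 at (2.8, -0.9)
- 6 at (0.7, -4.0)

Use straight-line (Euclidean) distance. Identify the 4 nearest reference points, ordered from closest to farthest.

4, 2, 3, 1

Distances from (-2.3, -1.3):
1: 3.6
2: 1.8
3: 3.1
4: 0.3
5: 5.1
6: 4.0
Sorted: 4 (0.3) < 2 (1.8) < 3 (3.1) < 1 (3.6) < 6 (4.0) < 5 (5.1)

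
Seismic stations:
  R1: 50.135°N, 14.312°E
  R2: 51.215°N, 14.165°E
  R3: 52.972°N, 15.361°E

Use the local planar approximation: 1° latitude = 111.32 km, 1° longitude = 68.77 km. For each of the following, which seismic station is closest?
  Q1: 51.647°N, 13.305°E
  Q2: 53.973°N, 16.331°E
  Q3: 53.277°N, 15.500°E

Q1→R2; Q2→R3; Q3→R3

Q1 at 51.647°N, 13.305°E:
  R1: 182.005 km
  R2: 76.226 km
  R3: 204.322 km
  → nearest: R2 (76.226 km)
Q2 at 53.973°N, 16.331°E:
  R1: 449.241 km
  R2: 341.247 km
  R3: 129.872 km
  → nearest: R3 (129.872 km)
Q3 at 53.277°N, 15.500°E:
  R1: 359.182 km
  R2: 247.221 km
  R3: 35.273 km
  → nearest: R3 (35.273 km)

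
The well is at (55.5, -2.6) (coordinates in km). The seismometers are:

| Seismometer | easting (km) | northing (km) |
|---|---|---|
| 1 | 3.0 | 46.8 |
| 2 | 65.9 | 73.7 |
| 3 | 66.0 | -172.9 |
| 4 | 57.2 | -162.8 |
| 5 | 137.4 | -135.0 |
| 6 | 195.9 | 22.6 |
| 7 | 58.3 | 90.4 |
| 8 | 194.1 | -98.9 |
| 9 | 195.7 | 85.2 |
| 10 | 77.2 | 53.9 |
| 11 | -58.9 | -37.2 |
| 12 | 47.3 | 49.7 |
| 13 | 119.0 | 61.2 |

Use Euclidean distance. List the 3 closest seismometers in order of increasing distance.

Distances from (55.5, -2.6):
1: 72.1 km
2: 77.0 km
3: 170.6 km
4: 160.2 km
5: 155.7 km
6: 142.6 km
7: 93.0 km
8: 168.8 km
9: 165.4 km
10: 60.5 km
11: 119.5 km
12: 52.9 km
13: 90.0 km
Sorted: 12 (52.9 km) < 10 (60.5 km) < 1 (72.1 km) < 2 (77.0 km) < 13 (90.0 km) < …

12, 10, 1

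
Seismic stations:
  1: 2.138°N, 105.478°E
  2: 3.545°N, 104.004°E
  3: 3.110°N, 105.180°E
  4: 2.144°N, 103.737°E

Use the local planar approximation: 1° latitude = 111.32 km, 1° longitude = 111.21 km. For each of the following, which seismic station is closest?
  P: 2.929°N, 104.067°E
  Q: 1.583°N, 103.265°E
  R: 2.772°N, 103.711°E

P at 2.929°N, 104.067°E:
  1: √((-0.791·111.32)² + (1.411·111.21)²) = √(7753.52805 + 24623.04218) = 179.935 km
  2: √((0.616·111.32)² + (-0.063·111.21)²) = √(4702.27279 + 49.08726) = 68.930 km
  3: √((0.181·111.32)² + (1.113·111.21)²) = √(405.97898 + 15320.67889) = 125.406 km
  4: √((-0.785·111.32)² + (-0.330·111.21)²) = √(7636.34795 + 1346.83862) = 94.780 km
  → nearest: 2 (68.930 km)
Q at 1.583°N, 103.265°E:
  1: √((0.555·111.32)² + (2.213·111.21)²) = √(3817.08966 + 60569.01477) = 253.744 km
  2: √((1.962·111.32)² + (0.739·111.21)²) = √(47702.85821 + 6754.24109) = 233.360 km
  3: √((1.527·111.32)² + (1.915·111.21)²) = √(28895.11781 + 45355.00698) = 272.489 km
  4: √((0.561·111.32)² + (0.472·111.21)²) = √(3900.06745 + 2755.31768) = 81.581 km
  → nearest: 4 (81.581 km)
R at 2.772°N, 103.711°E:
  1: √((-0.634·111.32)² + (1.767·111.21)²) = √(4981.09599 + 38615.42158) = 208.798 km
  2: √((0.773·111.32)² + (0.293·111.21)²) = √(7404.66446 + 1061.75160) = 92.013 km
  3: √((0.338·111.32)² + (1.469·111.21)²) = √(1415.72792 + 26688.93679) = 167.644 km
  4: √((-0.628·111.32)² + (0.026·111.21)²) = √(4887.26269 + 8.36054) = 69.969 km
  → nearest: 4 (69.969 km)

P→2; Q→4; R→4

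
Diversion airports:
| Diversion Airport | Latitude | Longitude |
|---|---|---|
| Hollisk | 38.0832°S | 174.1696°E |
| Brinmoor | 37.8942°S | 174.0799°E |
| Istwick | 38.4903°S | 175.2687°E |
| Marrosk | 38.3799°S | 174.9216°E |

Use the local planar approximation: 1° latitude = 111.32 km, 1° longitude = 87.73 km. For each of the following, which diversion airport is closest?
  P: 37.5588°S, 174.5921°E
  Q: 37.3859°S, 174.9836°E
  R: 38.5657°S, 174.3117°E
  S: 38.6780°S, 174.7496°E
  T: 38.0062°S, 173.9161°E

P→Brinmoor; Q→Brinmoor; R→Hollisk; S→Marrosk; T→Brinmoor

P at 37.5588°S, 174.5921°E:
  Hollisk: 69.1496 km
  Brinmoor: 58.4227 km
  Istwick: 119.4820 km
  Marrosk: 95.8669 km
  → nearest: Brinmoor (58.4227 km)
Q at 37.3859°S, 174.9836°E:
  Hollisk: 105.4756 km
  Brinmoor: 97.4029 km
  Istwick: 125.4603 km
  Marrosk: 110.7857 km
  → nearest: Brinmoor (97.4029 km)
R at 38.5657°S, 174.3117°E:
  Hollisk: 55.1396 km
  Brinmoor: 77.4681 km
  Istwick: 84.3761 km
  Marrosk: 57.3650 km
  → nearest: Hollisk (55.1396 km)
S at 38.6780°S, 174.7496°E:
  Hollisk: 83.5063 km
  Brinmoor: 105.1899 km
  Istwick: 50.1053 km
  Marrosk: 36.4542 km
  → nearest: Marrosk (36.4542 km)
T at 38.0062°S, 173.9161°E:
  Hollisk: 23.8342 km
  Brinmoor: 19.0250 km
  Istwick: 130.3272 km
  Marrosk: 97.5296 km
  → nearest: Brinmoor (19.0250 km)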